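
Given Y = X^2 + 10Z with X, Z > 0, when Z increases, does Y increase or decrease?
Y increases

Taking the partial derivative:
∂Y/∂Z = 10

∂Y/∂Z = 10 > 0 (assuming positive values)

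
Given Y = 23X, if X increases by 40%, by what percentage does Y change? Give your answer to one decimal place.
40.0%

For Y = 23X:
If X → X(1 + 0.4)
Then Y → Y · (1 + 0.4)^1
     = Y · 1.4000

Percentage change = ((1 + 0.4)^1 − 1) × 100% = 40.0%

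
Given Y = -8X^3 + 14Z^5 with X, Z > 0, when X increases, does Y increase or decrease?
Y decreases

Taking the partial derivative:
∂Y/∂X = -24X^2

∂Y/∂X = -24X^2 < 0 (assuming positive values)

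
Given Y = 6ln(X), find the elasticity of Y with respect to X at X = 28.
Elasticity = 1/ln(28) ≈ 0.3001

Elasticity = (dY/dX) · (X/Y)

dY/dX = 6/X
At X = 28: dY/dX = 3/14, Y = 6·ln(28)

Elasticity = (3/14) · (28 / (6·ln(28))) = 1/ln(28) ≈ 0.3001

Interpretation: for a small percentage change in X, the percentage change in Y is approximately 0.30 times as large.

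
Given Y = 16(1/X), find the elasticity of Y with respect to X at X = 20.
Elasticity = -1

Elasticity = (dY/dX) · (X/Y)

dY/dX = -16/X²
At X = 20: dY/dX = -1/25, Y = 4/5

Elasticity = (-1/25) · (20 / (4/5)) = -1

Interpretation: for a small percentage change in X, the percentage change in Y is approximately -1.00 times as large.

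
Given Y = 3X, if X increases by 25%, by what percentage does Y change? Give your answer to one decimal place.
25.0%

For Y = 3X:
If X → X(1 + 0.25)
Then Y → Y · (1 + 0.25)^1
     = Y · 1.2500

Percentage change = ((1 + 0.25)^1 − 1) × 100% = 25.0%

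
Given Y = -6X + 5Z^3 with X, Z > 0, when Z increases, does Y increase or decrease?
Y increases

Taking the partial derivative:
∂Y/∂Z = 15Z^2

∂Y/∂Z = 15Z^2 > 0 (assuming positive values)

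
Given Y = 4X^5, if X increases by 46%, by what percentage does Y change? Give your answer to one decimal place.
563.4%

For Y = 4X^5:
If X → X(1 + 0.46)
Then Y → Y · (1 + 0.46)^5
     ≈ Y · 6.6338

Percentage change = ((1 + 0.46)^5 − 1) × 100% ≈ 563.4%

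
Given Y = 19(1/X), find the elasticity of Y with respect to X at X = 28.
Elasticity = -1

Elasticity = (dY/dX) · (X/Y)

dY/dX = -19/X²
At X = 28: dY/dX = -19/784, Y = 19/28

Elasticity = (-19/784) · (28 / (19/28)) = -1

Interpretation: for a small percentage change in X, the percentage change in Y is approximately -1.00 times as large.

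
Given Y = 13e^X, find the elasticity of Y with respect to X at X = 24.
Elasticity = 24

Elasticity = (dY/dX) · (X/Y)

dY/dX = 13·e^X
At X = 24: dY/dX = 13·e^24, Y = 13·e^24

Elasticity = (13·e^24) · (24 / (13·e^24)) = 24

Interpretation: for a small percentage change in X, the percentage change in Y is approximately 24.00 times as large.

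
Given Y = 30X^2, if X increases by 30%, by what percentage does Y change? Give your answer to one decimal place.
69.0%

For Y = 30X^2:
If X → X(1 + 0.3)
Then Y → Y · (1 + 0.3)^2
     = Y · 1.6900

Percentage change = ((1 + 0.3)^2 − 1) × 100% = 69.0%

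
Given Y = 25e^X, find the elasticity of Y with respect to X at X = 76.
Elasticity = 76

Elasticity = (dY/dX) · (X/Y)

dY/dX = 25·e^X
At X = 76: dY/dX = 25·e^76, Y = 25·e^76

Elasticity = (25·e^76) · (76 / (25·e^76)) = 76

Interpretation: for a small percentage change in X, the percentage change in Y is approximately 76.00 times as large.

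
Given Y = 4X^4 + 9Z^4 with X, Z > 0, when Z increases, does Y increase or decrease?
Y increases

Taking the partial derivative:
∂Y/∂Z = 36Z^3

∂Y/∂Z = 36Z^3 > 0 (assuming positive values)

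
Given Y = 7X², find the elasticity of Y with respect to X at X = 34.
Elasticity = 2

Elasticity = (dY/dX) · (X/Y)

dY/dX = 14·X
At X = 34: dY/dX = 476, Y = 8092

Elasticity = 476 · (34 / 8092) = 2

Interpretation: for a small percentage change in X, the percentage change in Y is approximately 2.00 times as large.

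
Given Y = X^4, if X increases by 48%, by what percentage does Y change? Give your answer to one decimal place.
379.8%

For Y = X^4:
If X → X(1 + 0.48)
Then Y → Y · (1 + 0.48)^4
     ≈ Y · 4.7979

Percentage change = ((1 + 0.48)^4 − 1) × 100% ≈ 379.8%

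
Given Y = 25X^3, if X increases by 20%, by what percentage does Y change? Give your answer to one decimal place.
72.8%

For Y = 25X^3:
If X → X(1 + 0.2)
Then Y → Y · (1 + 0.2)^3
     = Y · 1.7280

Percentage change = ((1 + 0.2)^3 − 1) × 100% = 72.8%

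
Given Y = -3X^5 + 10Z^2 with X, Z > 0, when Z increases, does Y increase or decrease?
Y increases

Taking the partial derivative:
∂Y/∂Z = 20Z

∂Y/∂Z = 20Z > 0 (assuming positive values)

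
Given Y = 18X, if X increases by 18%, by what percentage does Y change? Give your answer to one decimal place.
18.0%

For Y = 18X:
If X → X(1 + 0.18)
Then Y → Y · (1 + 0.18)^1
     = Y · 1.1800

Percentage change = ((1 + 0.18)^1 − 1) × 100% = 18.0%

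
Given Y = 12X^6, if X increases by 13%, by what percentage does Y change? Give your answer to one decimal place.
108.2%

For Y = 12X^6:
If X → X(1 + 0.13)
Then Y → Y · (1 + 0.13)^6
     ≈ Y · 2.0820

Percentage change = ((1 + 0.13)^6 − 1) × 100% ≈ 108.2%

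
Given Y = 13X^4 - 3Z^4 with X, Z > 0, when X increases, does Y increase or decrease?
Y increases

Taking the partial derivative:
∂Y/∂X = 52X^3

∂Y/∂X = 52X^3 > 0 (assuming positive values)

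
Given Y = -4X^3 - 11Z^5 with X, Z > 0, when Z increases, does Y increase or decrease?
Y decreases

Taking the partial derivative:
∂Y/∂Z = -55Z^4

∂Y/∂Z = -55Z^4 < 0 (assuming positive values)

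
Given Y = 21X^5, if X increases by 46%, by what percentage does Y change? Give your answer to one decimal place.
563.4%

For Y = 21X^5:
If X → X(1 + 0.46)
Then Y → Y · (1 + 0.46)^5
     ≈ Y · 6.6338

Percentage change = ((1 + 0.46)^5 − 1) × 100% ≈ 563.4%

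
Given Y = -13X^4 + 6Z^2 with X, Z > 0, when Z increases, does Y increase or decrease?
Y increases

Taking the partial derivative:
∂Y/∂Z = 12Z

∂Y/∂Z = 12Z > 0 (assuming positive values)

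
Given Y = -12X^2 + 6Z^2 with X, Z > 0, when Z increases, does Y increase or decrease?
Y increases

Taking the partial derivative:
∂Y/∂Z = 12Z

∂Y/∂Z = 12Z > 0 (assuming positive values)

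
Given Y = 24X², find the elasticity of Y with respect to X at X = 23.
Elasticity = 2

Elasticity = (dY/dX) · (X/Y)

dY/dX = 48·X
At X = 23: dY/dX = 1104, Y = 12696

Elasticity = 1104 · (23 / 12696) = 2

Interpretation: for a small percentage change in X, the percentage change in Y is approximately 2.00 times as large.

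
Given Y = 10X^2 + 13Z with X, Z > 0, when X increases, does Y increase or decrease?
Y increases

Taking the partial derivative:
∂Y/∂X = 20X

∂Y/∂X = 20X > 0 (assuming positive values)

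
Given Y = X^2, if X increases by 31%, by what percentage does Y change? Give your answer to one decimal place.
71.6%

For Y = X^2:
If X → X(1 + 0.31)
Then Y → Y · (1 + 0.31)^2
     = Y · 1.7161

Percentage change = ((1 + 0.31)^2 − 1) × 100% ≈ 71.6%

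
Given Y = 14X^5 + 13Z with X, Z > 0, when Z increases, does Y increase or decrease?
Y increases

Taking the partial derivative:
∂Y/∂Z = 13

∂Y/∂Z = 13 > 0 (assuming positive values)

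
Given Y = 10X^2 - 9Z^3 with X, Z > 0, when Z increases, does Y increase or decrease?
Y decreases

Taking the partial derivative:
∂Y/∂Z = -27Z^2

∂Y/∂Z = -27Z^2 < 0 (assuming positive values)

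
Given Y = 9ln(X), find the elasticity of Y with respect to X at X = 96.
Elasticity = 1/ln(96) ≈ 0.2191

Elasticity = (dY/dX) · (X/Y)

dY/dX = 9/X
At X = 96: dY/dX = 3/32, Y = 9·ln(96)

Elasticity = (3/32) · (96 / (9·ln(96))) = 1/ln(96) ≈ 0.2191

Interpretation: for a small percentage change in X, the percentage change in Y is approximately 0.22 times as large.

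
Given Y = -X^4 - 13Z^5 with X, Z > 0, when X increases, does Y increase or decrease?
Y decreases

Taking the partial derivative:
∂Y/∂X = -4X^3

∂Y/∂X = -4X^3 < 0 (assuming positive values)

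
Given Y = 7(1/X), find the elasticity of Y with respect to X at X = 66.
Elasticity = -1

Elasticity = (dY/dX) · (X/Y)

dY/dX = -7/X²
At X = 66: dY/dX = -7/4356, Y = 7/66

Elasticity = (-7/4356) · (66 / (7/66)) = -1

Interpretation: for a small percentage change in X, the percentage change in Y is approximately -1.00 times as large.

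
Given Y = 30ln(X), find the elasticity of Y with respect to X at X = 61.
Elasticity = 1/ln(61) ≈ 0.2433

Elasticity = (dY/dX) · (X/Y)

dY/dX = 30/X
At X = 61: dY/dX = 30/61, Y = 30·ln(61)

Elasticity = (30/61) · (61 / (30·ln(61))) = 1/ln(61) ≈ 0.2433

Interpretation: for a small percentage change in X, the percentage change in Y is approximately 0.24 times as large.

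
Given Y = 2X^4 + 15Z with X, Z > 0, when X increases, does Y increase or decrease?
Y increases

Taking the partial derivative:
∂Y/∂X = 8X^3

∂Y/∂X = 8X^3 > 0 (assuming positive values)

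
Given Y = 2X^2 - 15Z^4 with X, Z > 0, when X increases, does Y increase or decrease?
Y increases

Taking the partial derivative:
∂Y/∂X = 4X

∂Y/∂X = 4X > 0 (assuming positive values)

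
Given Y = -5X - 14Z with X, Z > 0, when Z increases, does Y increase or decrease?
Y decreases

Taking the partial derivative:
∂Y/∂Z = -14

∂Y/∂Z = -14 < 0 (assuming positive values)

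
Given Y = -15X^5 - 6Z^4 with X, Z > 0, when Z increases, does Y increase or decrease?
Y decreases

Taking the partial derivative:
∂Y/∂Z = -24Z^3

∂Y/∂Z = -24Z^3 < 0 (assuming positive values)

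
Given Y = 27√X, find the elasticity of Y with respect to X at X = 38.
Elasticity = 1/2

Elasticity = (dY/dX) · (X/Y)

dY/dX = 27/(2·√X)
At X = 38: dY/dX = 27·√38/76, Y = 27·√38

Elasticity = (27·√38/76) · (38 / (27·√38)) = 1/2

Interpretation: for a small percentage change in X, the percentage change in Y is approximately 0.50 times as large.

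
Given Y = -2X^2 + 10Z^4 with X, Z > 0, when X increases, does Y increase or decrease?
Y decreases

Taking the partial derivative:
∂Y/∂X = -4X

∂Y/∂X = -4X < 0 (assuming positive values)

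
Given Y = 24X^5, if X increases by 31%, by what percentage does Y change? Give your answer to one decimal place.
285.8%

For Y = 24X^5:
If X → X(1 + 0.31)
Then Y → Y · (1 + 0.31)^5
     ≈ Y · 3.8579

Percentage change = ((1 + 0.31)^5 − 1) × 100% ≈ 285.8%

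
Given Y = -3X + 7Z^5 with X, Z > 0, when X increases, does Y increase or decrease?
Y decreases

Taking the partial derivative:
∂Y/∂X = -3

∂Y/∂X = -3 < 0 (assuming positive values)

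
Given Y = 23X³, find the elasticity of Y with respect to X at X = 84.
Elasticity = 3

Elasticity = (dY/dX) · (X/Y)

dY/dX = 69·X²
At X = 84: dY/dX = 486864, Y = 13632192

Elasticity = 486864 · (84 / 13632192) = 3

Interpretation: for a small percentage change in X, the percentage change in Y is approximately 3.00 times as large.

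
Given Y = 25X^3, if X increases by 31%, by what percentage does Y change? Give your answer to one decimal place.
124.8%

For Y = 25X^3:
If X → X(1 + 0.31)
Then Y → Y · (1 + 0.31)^3
     ≈ Y · 2.2481

Percentage change = ((1 + 0.31)^3 − 1) × 100% ≈ 124.8%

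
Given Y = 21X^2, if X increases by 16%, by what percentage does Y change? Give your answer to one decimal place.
34.6%

For Y = 21X^2:
If X → X(1 + 0.16)
Then Y → Y · (1 + 0.16)^2
     = Y · 1.3456

Percentage change = ((1 + 0.16)^2 − 1) × 100% ≈ 34.6%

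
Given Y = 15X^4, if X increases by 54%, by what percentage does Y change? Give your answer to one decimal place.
462.4%

For Y = 15X^4:
If X → X(1 + 0.54)
Then Y → Y · (1 + 0.54)^4
     ≈ Y · 5.6245

Percentage change = ((1 + 0.54)^4 − 1) × 100% ≈ 462.4%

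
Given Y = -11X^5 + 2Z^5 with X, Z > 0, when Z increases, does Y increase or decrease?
Y increases

Taking the partial derivative:
∂Y/∂Z = 10Z^4

∂Y/∂Z = 10Z^4 > 0 (assuming positive values)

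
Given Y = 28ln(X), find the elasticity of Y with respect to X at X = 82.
Elasticity = 1/ln(82) ≈ 0.2269

Elasticity = (dY/dX) · (X/Y)

dY/dX = 28/X
At X = 82: dY/dX = 14/41, Y = 28·ln(82)

Elasticity = (14/41) · (82 / (28·ln(82))) = 1/ln(82) ≈ 0.2269

Interpretation: for a small percentage change in X, the percentage change in Y is approximately 0.23 times as large.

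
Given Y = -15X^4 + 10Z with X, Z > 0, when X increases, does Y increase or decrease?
Y decreases

Taking the partial derivative:
∂Y/∂X = -60X^3

∂Y/∂X = -60X^3 < 0 (assuming positive values)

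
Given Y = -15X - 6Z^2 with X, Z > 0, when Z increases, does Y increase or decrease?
Y decreases

Taking the partial derivative:
∂Y/∂Z = -12Z

∂Y/∂Z = -12Z < 0 (assuming positive values)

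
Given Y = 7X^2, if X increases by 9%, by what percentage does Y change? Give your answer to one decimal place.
18.8%

For Y = 7X^2:
If X → X(1 + 0.09)
Then Y → Y · (1 + 0.09)^2
     = Y · 1.1881

Percentage change = ((1 + 0.09)^2 − 1) × 100% ≈ 18.8%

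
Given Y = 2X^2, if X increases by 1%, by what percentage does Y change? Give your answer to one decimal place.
2.0%

For Y = 2X^2:
If X → X(1 + 0.01)
Then Y → Y · (1 + 0.01)^2
     = Y · 1.0201

Percentage change = ((1 + 0.01)^2 − 1) × 100% ≈ 2.0%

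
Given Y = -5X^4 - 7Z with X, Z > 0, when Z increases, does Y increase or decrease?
Y decreases

Taking the partial derivative:
∂Y/∂Z = -7

∂Y/∂Z = -7 < 0 (assuming positive values)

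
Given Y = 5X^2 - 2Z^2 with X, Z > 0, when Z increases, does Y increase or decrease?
Y decreases

Taking the partial derivative:
∂Y/∂Z = -4Z

∂Y/∂Z = -4Z < 0 (assuming positive values)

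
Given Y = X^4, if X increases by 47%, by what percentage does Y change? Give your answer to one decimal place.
366.9%

For Y = X^4:
If X → X(1 + 0.47)
Then Y → Y · (1 + 0.47)^4
     ≈ Y · 4.6695

Percentage change = ((1 + 0.47)^4 − 1) × 100% ≈ 366.9%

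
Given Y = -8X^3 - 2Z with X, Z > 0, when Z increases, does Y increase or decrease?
Y decreases

Taking the partial derivative:
∂Y/∂Z = -2

∂Y/∂Z = -2 < 0 (assuming positive values)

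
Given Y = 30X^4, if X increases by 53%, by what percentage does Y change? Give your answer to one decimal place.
448.0%

For Y = 30X^4:
If X → X(1 + 0.53)
Then Y → Y · (1 + 0.53)^4
     ≈ Y · 5.4798

Percentage change = ((1 + 0.53)^4 − 1) × 100% ≈ 448.0%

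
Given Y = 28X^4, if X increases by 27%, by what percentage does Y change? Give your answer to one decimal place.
160.1%

For Y = 28X^4:
If X → X(1 + 0.27)
Then Y → Y · (1 + 0.27)^4
     ≈ Y · 2.6014

Percentage change = ((1 + 0.27)^4 − 1) × 100% ≈ 160.1%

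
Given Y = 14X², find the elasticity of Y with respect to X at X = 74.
Elasticity = 2

Elasticity = (dY/dX) · (X/Y)

dY/dX = 28·X
At X = 74: dY/dX = 2072, Y = 76664

Elasticity = 2072 · (74 / 76664) = 2

Interpretation: for a small percentage change in X, the percentage change in Y is approximately 2.00 times as large.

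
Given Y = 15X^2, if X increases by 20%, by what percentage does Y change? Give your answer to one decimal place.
44.0%

For Y = 15X^2:
If X → X(1 + 0.2)
Then Y → Y · (1 + 0.2)^2
     = Y · 1.4400

Percentage change = ((1 + 0.2)^2 − 1) × 100% = 44.0%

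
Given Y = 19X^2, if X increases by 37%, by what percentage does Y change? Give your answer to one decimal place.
87.7%

For Y = 19X^2:
If X → X(1 + 0.37)
Then Y → Y · (1 + 0.37)^2
     = Y · 1.8769

Percentage change = ((1 + 0.37)^2 − 1) × 100% ≈ 87.7%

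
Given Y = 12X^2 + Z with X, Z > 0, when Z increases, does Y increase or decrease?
Y increases

Taking the partial derivative:
∂Y/∂Z = 1

∂Y/∂Z = 1 > 0 (assuming positive values)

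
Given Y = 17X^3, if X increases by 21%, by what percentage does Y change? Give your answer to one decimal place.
77.2%

For Y = 17X^3:
If X → X(1 + 0.21)
Then Y → Y · (1 + 0.21)^3
     ≈ Y · 1.7716

Percentage change = ((1 + 0.21)^3 − 1) × 100% ≈ 77.2%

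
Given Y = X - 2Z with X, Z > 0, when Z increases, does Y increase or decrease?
Y decreases

Taking the partial derivative:
∂Y/∂Z = -2

∂Y/∂Z = -2 < 0 (assuming positive values)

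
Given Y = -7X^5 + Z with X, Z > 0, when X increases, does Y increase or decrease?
Y decreases

Taking the partial derivative:
∂Y/∂X = -35X^4

∂Y/∂X = -35X^4 < 0 (assuming positive values)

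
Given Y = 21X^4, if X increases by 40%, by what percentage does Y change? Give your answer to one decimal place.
284.2%

For Y = 21X^4:
If X → X(1 + 0.4)
Then Y → Y · (1 + 0.4)^4
     = Y · 3.8416

Percentage change = ((1 + 0.4)^4 − 1) × 100% ≈ 284.2%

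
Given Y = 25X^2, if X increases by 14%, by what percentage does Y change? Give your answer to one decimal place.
30.0%

For Y = 25X^2:
If X → X(1 + 0.14)
Then Y → Y · (1 + 0.14)^2
     = Y · 1.2996

Percentage change = ((1 + 0.14)^2 − 1) × 100% ≈ 30.0%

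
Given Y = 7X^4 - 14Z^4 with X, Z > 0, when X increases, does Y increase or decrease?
Y increases

Taking the partial derivative:
∂Y/∂X = 28X^3

∂Y/∂X = 28X^3 > 0 (assuming positive values)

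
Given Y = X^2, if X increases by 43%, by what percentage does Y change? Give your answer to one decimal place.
104.5%

For Y = X^2:
If X → X(1 + 0.43)
Then Y → Y · (1 + 0.43)^2
     = Y · 2.0449

Percentage change = ((1 + 0.43)^2 − 1) × 100% ≈ 104.5%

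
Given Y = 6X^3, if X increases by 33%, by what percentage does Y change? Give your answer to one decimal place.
135.3%

For Y = 6X^3:
If X → X(1 + 0.33)
Then Y → Y · (1 + 0.33)^3
     ≈ Y · 2.3526

Percentage change = ((1 + 0.33)^3 − 1) × 100% ≈ 135.3%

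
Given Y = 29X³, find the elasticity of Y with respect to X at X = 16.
Elasticity = 3

Elasticity = (dY/dX) · (X/Y)

dY/dX = 87·X²
At X = 16: dY/dX = 22272, Y = 118784

Elasticity = 22272 · (16 / 118784) = 3

Interpretation: for a small percentage change in X, the percentage change in Y is approximately 3.00 times as large.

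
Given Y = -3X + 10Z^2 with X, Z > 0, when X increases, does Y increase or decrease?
Y decreases

Taking the partial derivative:
∂Y/∂X = -3

∂Y/∂X = -3 < 0 (assuming positive values)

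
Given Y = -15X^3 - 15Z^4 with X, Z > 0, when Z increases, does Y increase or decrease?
Y decreases

Taking the partial derivative:
∂Y/∂Z = -60Z^3

∂Y/∂Z = -60Z^3 < 0 (assuming positive values)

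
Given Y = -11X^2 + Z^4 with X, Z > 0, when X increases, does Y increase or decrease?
Y decreases

Taking the partial derivative:
∂Y/∂X = -22X

∂Y/∂X = -22X < 0 (assuming positive values)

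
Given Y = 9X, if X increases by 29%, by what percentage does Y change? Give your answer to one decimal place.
29.0%

For Y = 9X:
If X → X(1 + 0.29)
Then Y → Y · (1 + 0.29)^1
     = Y · 1.2900

Percentage change = ((1 + 0.29)^1 − 1) × 100% = 29.0%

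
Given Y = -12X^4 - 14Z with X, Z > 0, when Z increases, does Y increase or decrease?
Y decreases

Taking the partial derivative:
∂Y/∂Z = -14

∂Y/∂Z = -14 < 0 (assuming positive values)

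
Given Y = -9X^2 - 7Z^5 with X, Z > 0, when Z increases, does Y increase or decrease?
Y decreases

Taking the partial derivative:
∂Y/∂Z = -35Z^4

∂Y/∂Z = -35Z^4 < 0 (assuming positive values)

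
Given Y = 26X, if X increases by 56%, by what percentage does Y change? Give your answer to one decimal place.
56.0%

For Y = 26X:
If X → X(1 + 0.56)
Then Y → Y · (1 + 0.56)^1
     = Y · 1.5600

Percentage change = ((1 + 0.56)^1 − 1) × 100% = 56.0%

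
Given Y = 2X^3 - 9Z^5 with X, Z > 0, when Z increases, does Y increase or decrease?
Y decreases

Taking the partial derivative:
∂Y/∂Z = -45Z^4

∂Y/∂Z = -45Z^4 < 0 (assuming positive values)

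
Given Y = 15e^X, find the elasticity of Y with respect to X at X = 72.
Elasticity = 72

Elasticity = (dY/dX) · (X/Y)

dY/dX = 15·e^X
At X = 72: dY/dX = 15·e^72, Y = 15·e^72

Elasticity = (15·e^72) · (72 / (15·e^72)) = 72

Interpretation: for a small percentage change in X, the percentage change in Y is approximately 72.00 times as large.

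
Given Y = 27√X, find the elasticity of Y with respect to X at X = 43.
Elasticity = 1/2

Elasticity = (dY/dX) · (X/Y)

dY/dX = 27/(2·√X)
At X = 43: dY/dX = 27·√43/86, Y = 27·√43

Elasticity = (27·√43/86) · (43 / (27·√43)) = 1/2

Interpretation: for a small percentage change in X, the percentage change in Y is approximately 0.50 times as large.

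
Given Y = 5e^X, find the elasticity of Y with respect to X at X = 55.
Elasticity = 55

Elasticity = (dY/dX) · (X/Y)

dY/dX = 5·e^X
At X = 55: dY/dX = 5·e^55, Y = 5·e^55

Elasticity = (5·e^55) · (55 / (5·e^55)) = 55

Interpretation: for a small percentage change in X, the percentage change in Y is approximately 55.00 times as large.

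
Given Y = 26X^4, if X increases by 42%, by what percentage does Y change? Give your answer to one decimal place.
306.6%

For Y = 26X^4:
If X → X(1 + 0.42)
Then Y → Y · (1 + 0.42)^4
     ≈ Y · 4.0659

Percentage change = ((1 + 0.42)^4 − 1) × 100% ≈ 306.6%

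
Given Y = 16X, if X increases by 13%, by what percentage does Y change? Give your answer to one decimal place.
13.0%

For Y = 16X:
If X → X(1 + 0.13)
Then Y → Y · (1 + 0.13)^1
     = Y · 1.1300

Percentage change = ((1 + 0.13)^1 − 1) × 100% = 13.0%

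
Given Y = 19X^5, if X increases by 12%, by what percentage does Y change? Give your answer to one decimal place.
76.2%

For Y = 19X^5:
If X → X(1 + 0.12)
Then Y → Y · (1 + 0.12)^5
     ≈ Y · 1.7623

Percentage change = ((1 + 0.12)^5 − 1) × 100% ≈ 76.2%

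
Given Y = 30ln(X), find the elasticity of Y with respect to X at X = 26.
Elasticity = 1/ln(26) ≈ 0.3069

Elasticity = (dY/dX) · (X/Y)

dY/dX = 30/X
At X = 26: dY/dX = 15/13, Y = 30·ln(26)

Elasticity = (15/13) · (26 / (30·ln(26))) = 1/ln(26) ≈ 0.3069

Interpretation: for a small percentage change in X, the percentage change in Y is approximately 0.31 times as large.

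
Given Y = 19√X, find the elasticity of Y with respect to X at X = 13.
Elasticity = 1/2

Elasticity = (dY/dX) · (X/Y)

dY/dX = 19/(2·√X)
At X = 13: dY/dX = 19·√13/26, Y = 19·√13

Elasticity = (19·√13/26) · (13 / (19·√13)) = 1/2

Interpretation: for a small percentage change in X, the percentage change in Y is approximately 0.50 times as large.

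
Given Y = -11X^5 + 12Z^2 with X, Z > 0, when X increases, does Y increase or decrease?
Y decreases

Taking the partial derivative:
∂Y/∂X = -55X^4

∂Y/∂X = -55X^4 < 0 (assuming positive values)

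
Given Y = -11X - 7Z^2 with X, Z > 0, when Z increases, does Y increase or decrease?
Y decreases

Taking the partial derivative:
∂Y/∂Z = -14Z

∂Y/∂Z = -14Z < 0 (assuming positive values)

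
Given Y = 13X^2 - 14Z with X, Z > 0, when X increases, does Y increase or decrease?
Y increases

Taking the partial derivative:
∂Y/∂X = 26X

∂Y/∂X = 26X > 0 (assuming positive values)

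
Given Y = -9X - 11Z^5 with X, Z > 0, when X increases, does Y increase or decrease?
Y decreases

Taking the partial derivative:
∂Y/∂X = -9

∂Y/∂X = -9 < 0 (assuming positive values)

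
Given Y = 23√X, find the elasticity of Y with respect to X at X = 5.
Elasticity = 1/2

Elasticity = (dY/dX) · (X/Y)

dY/dX = 23/(2·√X)
At X = 5: dY/dX = 23·√5/10, Y = 23·√5

Elasticity = (23·√5/10) · (5 / (23·√5)) = 1/2

Interpretation: for a small percentage change in X, the percentage change in Y is approximately 0.50 times as large.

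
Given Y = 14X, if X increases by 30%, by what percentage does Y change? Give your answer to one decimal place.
30.0%

For Y = 14X:
If X → X(1 + 0.3)
Then Y → Y · (1 + 0.3)^1
     = Y · 1.3000

Percentage change = ((1 + 0.3)^1 − 1) × 100% = 30.0%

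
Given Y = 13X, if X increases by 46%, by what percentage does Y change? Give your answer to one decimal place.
46.0%

For Y = 13X:
If X → X(1 + 0.46)
Then Y → Y · (1 + 0.46)^1
     = Y · 1.4600

Percentage change = ((1 + 0.46)^1 − 1) × 100% = 46.0%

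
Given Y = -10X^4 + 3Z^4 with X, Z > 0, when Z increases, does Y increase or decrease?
Y increases

Taking the partial derivative:
∂Y/∂Z = 12Z^3

∂Y/∂Z = 12Z^3 > 0 (assuming positive values)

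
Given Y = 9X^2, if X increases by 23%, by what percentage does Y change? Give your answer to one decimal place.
51.3%

For Y = 9X^2:
If X → X(1 + 0.23)
Then Y → Y · (1 + 0.23)^2
     = Y · 1.5129

Percentage change = ((1 + 0.23)^2 − 1) × 100% ≈ 51.3%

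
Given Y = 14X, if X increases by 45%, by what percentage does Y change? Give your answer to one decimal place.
45.0%

For Y = 14X:
If X → X(1 + 0.45)
Then Y → Y · (1 + 0.45)^1
     = Y · 1.4500

Percentage change = ((1 + 0.45)^1 − 1) × 100% = 45.0%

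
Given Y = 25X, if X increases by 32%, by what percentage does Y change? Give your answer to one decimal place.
32.0%

For Y = 25X:
If X → X(1 + 0.32)
Then Y → Y · (1 + 0.32)^1
     = Y · 1.3200

Percentage change = ((1 + 0.32)^1 − 1) × 100% = 32.0%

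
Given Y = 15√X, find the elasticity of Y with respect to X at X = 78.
Elasticity = 1/2

Elasticity = (dY/dX) · (X/Y)

dY/dX = 15/(2·√X)
At X = 78: dY/dX = 5·√78/52, Y = 15·√78

Elasticity = (5·√78/52) · (78 / (15·√78)) = 1/2

Interpretation: for a small percentage change in X, the percentage change in Y is approximately 0.50 times as large.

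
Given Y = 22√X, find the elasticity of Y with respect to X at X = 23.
Elasticity = 1/2

Elasticity = (dY/dX) · (X/Y)

dY/dX = 11/√X
At X = 23: dY/dX = 11·√23/23, Y = 22·√23

Elasticity = (11·√23/23) · (23 / (22·√23)) = 1/2

Interpretation: for a small percentage change in X, the percentage change in Y is approximately 0.50 times as large.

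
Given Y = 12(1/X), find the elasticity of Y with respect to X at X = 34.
Elasticity = -1

Elasticity = (dY/dX) · (X/Y)

dY/dX = -12/X²
At X = 34: dY/dX = -3/289, Y = 6/17

Elasticity = (-3/289) · (34 / (6/17)) = -1

Interpretation: for a small percentage change in X, the percentage change in Y is approximately -1.00 times as large.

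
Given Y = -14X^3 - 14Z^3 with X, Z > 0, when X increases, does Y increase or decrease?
Y decreases

Taking the partial derivative:
∂Y/∂X = -42X^2

∂Y/∂X = -42X^2 < 0 (assuming positive values)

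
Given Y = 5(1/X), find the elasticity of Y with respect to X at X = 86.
Elasticity = -1

Elasticity = (dY/dX) · (X/Y)

dY/dX = -5/X²
At X = 86: dY/dX = -5/7396, Y = 5/86

Elasticity = (-5/7396) · (86 / (5/86)) = -1

Interpretation: for a small percentage change in X, the percentage change in Y is approximately -1.00 times as large.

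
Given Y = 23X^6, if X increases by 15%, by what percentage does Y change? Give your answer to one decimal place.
131.3%

For Y = 23X^6:
If X → X(1 + 0.15)
Then Y → Y · (1 + 0.15)^6
     ≈ Y · 2.3131

Percentage change = ((1 + 0.15)^6 − 1) × 100% ≈ 131.3%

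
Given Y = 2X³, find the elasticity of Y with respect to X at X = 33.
Elasticity = 3

Elasticity = (dY/dX) · (X/Y)

dY/dX = 6·X²
At X = 33: dY/dX = 6534, Y = 71874

Elasticity = 6534 · (33 / 71874) = 3

Interpretation: for a small percentage change in X, the percentage change in Y is approximately 3.00 times as large.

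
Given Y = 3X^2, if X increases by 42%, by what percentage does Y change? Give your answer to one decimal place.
101.6%

For Y = 3X^2:
If X → X(1 + 0.42)
Then Y → Y · (1 + 0.42)^2
     = Y · 2.0164

Percentage change = ((1 + 0.42)^2 − 1) × 100% ≈ 101.6%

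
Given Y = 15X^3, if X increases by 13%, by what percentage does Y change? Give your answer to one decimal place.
44.3%

For Y = 15X^3:
If X → X(1 + 0.13)
Then Y → Y · (1 + 0.13)^3
     ≈ Y · 1.4429

Percentage change = ((1 + 0.13)^3 − 1) × 100% ≈ 44.3%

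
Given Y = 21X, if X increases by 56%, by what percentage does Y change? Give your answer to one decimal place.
56.0%

For Y = 21X:
If X → X(1 + 0.56)
Then Y → Y · (1 + 0.56)^1
     = Y · 1.5600

Percentage change = ((1 + 0.56)^1 − 1) × 100% = 56.0%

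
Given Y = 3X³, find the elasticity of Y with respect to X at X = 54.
Elasticity = 3

Elasticity = (dY/dX) · (X/Y)

dY/dX = 9·X²
At X = 54: dY/dX = 26244, Y = 472392

Elasticity = 26244 · (54 / 472392) = 3

Interpretation: for a small percentage change in X, the percentage change in Y is approximately 3.00 times as large.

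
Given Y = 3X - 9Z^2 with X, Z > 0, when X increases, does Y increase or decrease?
Y increases

Taking the partial derivative:
∂Y/∂X = 3

∂Y/∂X = 3 > 0 (assuming positive values)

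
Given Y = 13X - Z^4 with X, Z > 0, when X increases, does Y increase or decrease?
Y increases

Taking the partial derivative:
∂Y/∂X = 13

∂Y/∂X = 13 > 0 (assuming positive values)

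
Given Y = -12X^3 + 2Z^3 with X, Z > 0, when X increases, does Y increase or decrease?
Y decreases

Taking the partial derivative:
∂Y/∂X = -36X^2

∂Y/∂X = -36X^2 < 0 (assuming positive values)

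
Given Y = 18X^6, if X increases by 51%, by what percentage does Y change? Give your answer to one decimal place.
1085.4%

For Y = 18X^6:
If X → X(1 + 0.51)
Then Y → Y · (1 + 0.51)^6
     ≈ Y · 11.8539

Percentage change = ((1 + 0.51)^6 − 1) × 100% ≈ 1085.4%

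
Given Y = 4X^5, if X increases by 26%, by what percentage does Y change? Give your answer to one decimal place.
217.6%

For Y = 4X^5:
If X → X(1 + 0.26)
Then Y → Y · (1 + 0.26)^5
     ≈ Y · 3.1758

Percentage change = ((1 + 0.26)^5 − 1) × 100% ≈ 217.6%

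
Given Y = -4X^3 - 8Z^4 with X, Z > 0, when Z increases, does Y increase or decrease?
Y decreases

Taking the partial derivative:
∂Y/∂Z = -32Z^3

∂Y/∂Z = -32Z^3 < 0 (assuming positive values)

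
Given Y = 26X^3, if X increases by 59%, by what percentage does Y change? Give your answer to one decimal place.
302.0%

For Y = 26X^3:
If X → X(1 + 0.59)
Then Y → Y · (1 + 0.59)^3
     ≈ Y · 4.0197

Percentage change = ((1 + 0.59)^3 − 1) × 100% ≈ 302.0%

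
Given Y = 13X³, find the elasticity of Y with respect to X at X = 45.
Elasticity = 3

Elasticity = (dY/dX) · (X/Y)

dY/dX = 39·X²
At X = 45: dY/dX = 78975, Y = 1184625

Elasticity = 78975 · (45 / 1184625) = 3

Interpretation: for a small percentage change in X, the percentage change in Y is approximately 3.00 times as large.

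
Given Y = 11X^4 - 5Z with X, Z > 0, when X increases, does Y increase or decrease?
Y increases

Taking the partial derivative:
∂Y/∂X = 44X^3

∂Y/∂X = 44X^3 > 0 (assuming positive values)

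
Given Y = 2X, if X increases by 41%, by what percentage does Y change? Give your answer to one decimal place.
41.0%

For Y = 2X:
If X → X(1 + 0.41)
Then Y → Y · (1 + 0.41)^1
     = Y · 1.4100

Percentage change = ((1 + 0.41)^1 − 1) × 100% = 41.0%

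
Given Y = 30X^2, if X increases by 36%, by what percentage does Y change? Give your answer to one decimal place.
85.0%

For Y = 30X^2:
If X → X(1 + 0.36)
Then Y → Y · (1 + 0.36)^2
     = Y · 1.8496

Percentage change = ((1 + 0.36)^2 − 1) × 100% ≈ 85.0%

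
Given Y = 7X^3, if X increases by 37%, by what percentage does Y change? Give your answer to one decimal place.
157.1%

For Y = 7X^3:
If X → X(1 + 0.37)
Then Y → Y · (1 + 0.37)^3
     ≈ Y · 2.5714

Percentage change = ((1 + 0.37)^3 − 1) × 100% ≈ 157.1%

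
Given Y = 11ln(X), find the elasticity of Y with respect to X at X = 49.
Elasticity = 1/ln(49) ≈ 0.2569

Elasticity = (dY/dX) · (X/Y)

dY/dX = 11/X
At X = 49: dY/dX = 11/49, Y = 11·ln(49)

Elasticity = (11/49) · (49 / (11·ln(49))) = 1/ln(49) ≈ 0.2569

Interpretation: for a small percentage change in X, the percentage change in Y is approximately 0.26 times as large.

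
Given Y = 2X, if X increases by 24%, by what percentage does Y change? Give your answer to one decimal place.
24.0%

For Y = 2X:
If X → X(1 + 0.24)
Then Y → Y · (1 + 0.24)^1
     = Y · 1.2400

Percentage change = ((1 + 0.24)^1 − 1) × 100% = 24.0%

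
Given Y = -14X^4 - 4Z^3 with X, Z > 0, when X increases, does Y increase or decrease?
Y decreases

Taking the partial derivative:
∂Y/∂X = -56X^3

∂Y/∂X = -56X^3 < 0 (assuming positive values)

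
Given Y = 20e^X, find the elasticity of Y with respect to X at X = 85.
Elasticity = 85

Elasticity = (dY/dX) · (X/Y)

dY/dX = 20·e^X
At X = 85: dY/dX = 20·e^85, Y = 20·e^85

Elasticity = (20·e^85) · (85 / (20·e^85)) = 85

Interpretation: for a small percentage change in X, the percentage change in Y is approximately 85.00 times as large.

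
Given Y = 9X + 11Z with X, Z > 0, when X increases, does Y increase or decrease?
Y increases

Taking the partial derivative:
∂Y/∂X = 9

∂Y/∂X = 9 > 0 (assuming positive values)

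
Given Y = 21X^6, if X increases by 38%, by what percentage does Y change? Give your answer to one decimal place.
590.7%

For Y = 21X^6:
If X → X(1 + 0.38)
Then Y → Y · (1 + 0.38)^6
     ≈ Y · 6.9068

Percentage change = ((1 + 0.38)^6 − 1) × 100% ≈ 590.7%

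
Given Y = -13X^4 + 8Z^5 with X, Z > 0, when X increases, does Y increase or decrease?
Y decreases

Taking the partial derivative:
∂Y/∂X = -52X^3

∂Y/∂X = -52X^3 < 0 (assuming positive values)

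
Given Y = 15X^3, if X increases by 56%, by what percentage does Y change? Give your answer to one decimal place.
279.6%

For Y = 15X^3:
If X → X(1 + 0.56)
Then Y → Y · (1 + 0.56)^3
     ≈ Y · 3.7964

Percentage change = ((1 + 0.56)^3 − 1) × 100% ≈ 279.6%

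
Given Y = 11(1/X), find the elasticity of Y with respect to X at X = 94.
Elasticity = -1

Elasticity = (dY/dX) · (X/Y)

dY/dX = -11/X²
At X = 94: dY/dX = -11/8836, Y = 11/94

Elasticity = (-11/8836) · (94 / (11/94)) = -1

Interpretation: for a small percentage change in X, the percentage change in Y is approximately -1.00 times as large.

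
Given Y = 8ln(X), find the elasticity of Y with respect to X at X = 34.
Elasticity = 1/ln(34) ≈ 0.2836

Elasticity = (dY/dX) · (X/Y)

dY/dX = 8/X
At X = 34: dY/dX = 4/17, Y = 8·ln(34)

Elasticity = (4/17) · (34 / (8·ln(34))) = 1/ln(34) ≈ 0.2836

Interpretation: for a small percentage change in X, the percentage change in Y is approximately 0.28 times as large.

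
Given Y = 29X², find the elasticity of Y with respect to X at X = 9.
Elasticity = 2

Elasticity = (dY/dX) · (X/Y)

dY/dX = 58·X
At X = 9: dY/dX = 522, Y = 2349

Elasticity = 522 · (9 / 2349) = 2

Interpretation: for a small percentage change in X, the percentage change in Y is approximately 2.00 times as large.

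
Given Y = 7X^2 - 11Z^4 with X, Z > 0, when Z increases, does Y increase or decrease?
Y decreases

Taking the partial derivative:
∂Y/∂Z = -44Z^3

∂Y/∂Z = -44Z^3 < 0 (assuming positive values)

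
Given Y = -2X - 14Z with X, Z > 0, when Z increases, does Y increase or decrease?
Y decreases

Taking the partial derivative:
∂Y/∂Z = -14

∂Y/∂Z = -14 < 0 (assuming positive values)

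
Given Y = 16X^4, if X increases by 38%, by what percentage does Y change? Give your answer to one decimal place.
262.7%

For Y = 16X^4:
If X → X(1 + 0.38)
Then Y → Y · (1 + 0.38)^4
     ≈ Y · 3.6267

Percentage change = ((1 + 0.38)^4 − 1) × 100% ≈ 262.7%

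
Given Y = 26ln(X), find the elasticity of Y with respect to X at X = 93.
Elasticity = 1/ln(93) ≈ 0.2206

Elasticity = (dY/dX) · (X/Y)

dY/dX = 26/X
At X = 93: dY/dX = 26/93, Y = 26·ln(93)

Elasticity = (26/93) · (93 / (26·ln(93))) = 1/ln(93) ≈ 0.2206

Interpretation: for a small percentage change in X, the percentage change in Y is approximately 0.22 times as large.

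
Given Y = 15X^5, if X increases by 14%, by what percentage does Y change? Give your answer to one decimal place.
92.5%

For Y = 15X^5:
If X → X(1 + 0.14)
Then Y → Y · (1 + 0.14)^5
     ≈ Y · 1.9254

Percentage change = ((1 + 0.14)^5 − 1) × 100% ≈ 92.5%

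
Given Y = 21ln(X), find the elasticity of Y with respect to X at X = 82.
Elasticity = 1/ln(82) ≈ 0.2269

Elasticity = (dY/dX) · (X/Y)

dY/dX = 21/X
At X = 82: dY/dX = 21/82, Y = 21·ln(82)

Elasticity = (21/82) · (82 / (21·ln(82))) = 1/ln(82) ≈ 0.2269

Interpretation: for a small percentage change in X, the percentage change in Y is approximately 0.23 times as large.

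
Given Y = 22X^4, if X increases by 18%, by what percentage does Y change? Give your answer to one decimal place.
93.9%

For Y = 22X^4:
If X → X(1 + 0.18)
Then Y → Y · (1 + 0.18)^4
     ≈ Y · 1.9388

Percentage change = ((1 + 0.18)^4 − 1) × 100% ≈ 93.9%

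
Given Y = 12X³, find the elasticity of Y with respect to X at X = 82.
Elasticity = 3

Elasticity = (dY/dX) · (X/Y)

dY/dX = 36·X²
At X = 82: dY/dX = 242064, Y = 6616416

Elasticity = 242064 · (82 / 6616416) = 3

Interpretation: for a small percentage change in X, the percentage change in Y is approximately 3.00 times as large.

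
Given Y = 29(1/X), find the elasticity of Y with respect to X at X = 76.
Elasticity = -1

Elasticity = (dY/dX) · (X/Y)

dY/dX = -29/X²
At X = 76: dY/dX = -29/5776, Y = 29/76

Elasticity = (-29/5776) · (76 / (29/76)) = -1

Interpretation: for a small percentage change in X, the percentage change in Y is approximately -1.00 times as large.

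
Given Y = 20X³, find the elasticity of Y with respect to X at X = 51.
Elasticity = 3

Elasticity = (dY/dX) · (X/Y)

dY/dX = 60·X²
At X = 51: dY/dX = 156060, Y = 2653020

Elasticity = 156060 · (51 / 2653020) = 3

Interpretation: for a small percentage change in X, the percentage change in Y is approximately 3.00 times as large.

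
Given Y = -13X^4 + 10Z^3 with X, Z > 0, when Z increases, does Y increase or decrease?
Y increases

Taking the partial derivative:
∂Y/∂Z = 30Z^2

∂Y/∂Z = 30Z^2 > 0 (assuming positive values)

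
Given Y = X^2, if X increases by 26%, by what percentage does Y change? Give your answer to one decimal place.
58.8%

For Y = X^2:
If X → X(1 + 0.26)
Then Y → Y · (1 + 0.26)^2
     = Y · 1.5876

Percentage change = ((1 + 0.26)^2 − 1) × 100% ≈ 58.8%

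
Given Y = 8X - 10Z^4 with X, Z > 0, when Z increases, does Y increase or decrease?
Y decreases

Taking the partial derivative:
∂Y/∂Z = -40Z^3

∂Y/∂Z = -40Z^3 < 0 (assuming positive values)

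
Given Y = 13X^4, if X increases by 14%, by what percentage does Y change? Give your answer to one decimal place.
68.9%

For Y = 13X^4:
If X → X(1 + 0.14)
Then Y → Y · (1 + 0.14)^4
     ≈ Y · 1.6890

Percentage change = ((1 + 0.14)^4 − 1) × 100% ≈ 68.9%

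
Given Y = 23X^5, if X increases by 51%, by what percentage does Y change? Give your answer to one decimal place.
685.0%

For Y = 23X^5:
If X → X(1 + 0.51)
Then Y → Y · (1 + 0.51)^5
     ≈ Y · 7.8503

Percentage change = ((1 + 0.51)^5 − 1) × 100% ≈ 685.0%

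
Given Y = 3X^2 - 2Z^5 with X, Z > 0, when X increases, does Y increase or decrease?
Y increases

Taking the partial derivative:
∂Y/∂X = 6X

∂Y/∂X = 6X > 0 (assuming positive values)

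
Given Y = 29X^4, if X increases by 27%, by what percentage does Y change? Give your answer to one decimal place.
160.1%

For Y = 29X^4:
If X → X(1 + 0.27)
Then Y → Y · (1 + 0.27)^4
     ≈ Y · 2.6014

Percentage change = ((1 + 0.27)^4 − 1) × 100% ≈ 160.1%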